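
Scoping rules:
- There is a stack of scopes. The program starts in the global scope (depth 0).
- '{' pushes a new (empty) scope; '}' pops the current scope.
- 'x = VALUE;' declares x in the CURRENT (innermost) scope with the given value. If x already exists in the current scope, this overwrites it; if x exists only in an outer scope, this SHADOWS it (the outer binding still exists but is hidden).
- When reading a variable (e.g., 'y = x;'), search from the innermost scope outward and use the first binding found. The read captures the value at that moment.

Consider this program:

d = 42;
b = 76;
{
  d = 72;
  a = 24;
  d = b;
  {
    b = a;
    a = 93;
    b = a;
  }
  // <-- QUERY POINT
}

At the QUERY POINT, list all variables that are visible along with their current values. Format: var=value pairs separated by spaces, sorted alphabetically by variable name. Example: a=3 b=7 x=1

Answer: a=24 b=76 d=76

Derivation:
Step 1: declare d=42 at depth 0
Step 2: declare b=76 at depth 0
Step 3: enter scope (depth=1)
Step 4: declare d=72 at depth 1
Step 5: declare a=24 at depth 1
Step 6: declare d=(read b)=76 at depth 1
Step 7: enter scope (depth=2)
Step 8: declare b=(read a)=24 at depth 2
Step 9: declare a=93 at depth 2
Step 10: declare b=(read a)=93 at depth 2
Step 11: exit scope (depth=1)
Visible at query point: a=24 b=76 d=76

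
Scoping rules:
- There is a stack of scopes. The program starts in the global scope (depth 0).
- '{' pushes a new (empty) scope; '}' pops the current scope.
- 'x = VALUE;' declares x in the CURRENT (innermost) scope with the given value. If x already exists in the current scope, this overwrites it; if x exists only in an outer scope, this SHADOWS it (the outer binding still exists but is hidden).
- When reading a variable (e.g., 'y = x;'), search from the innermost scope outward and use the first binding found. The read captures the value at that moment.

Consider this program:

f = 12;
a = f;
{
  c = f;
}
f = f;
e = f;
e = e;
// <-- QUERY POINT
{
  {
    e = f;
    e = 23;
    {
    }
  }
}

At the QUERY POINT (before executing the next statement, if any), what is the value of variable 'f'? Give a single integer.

Step 1: declare f=12 at depth 0
Step 2: declare a=(read f)=12 at depth 0
Step 3: enter scope (depth=1)
Step 4: declare c=(read f)=12 at depth 1
Step 5: exit scope (depth=0)
Step 6: declare f=(read f)=12 at depth 0
Step 7: declare e=(read f)=12 at depth 0
Step 8: declare e=(read e)=12 at depth 0
Visible at query point: a=12 e=12 f=12

Answer: 12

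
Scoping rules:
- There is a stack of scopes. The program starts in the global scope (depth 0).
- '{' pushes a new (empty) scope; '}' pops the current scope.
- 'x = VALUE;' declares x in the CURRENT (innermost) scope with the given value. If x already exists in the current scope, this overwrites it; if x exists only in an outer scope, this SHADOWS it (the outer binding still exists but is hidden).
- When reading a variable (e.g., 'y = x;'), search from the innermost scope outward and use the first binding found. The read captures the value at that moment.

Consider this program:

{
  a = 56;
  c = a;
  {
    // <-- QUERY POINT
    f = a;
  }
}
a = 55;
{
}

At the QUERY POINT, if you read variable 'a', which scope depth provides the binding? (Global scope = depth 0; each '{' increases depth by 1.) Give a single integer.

Answer: 1

Derivation:
Step 1: enter scope (depth=1)
Step 2: declare a=56 at depth 1
Step 3: declare c=(read a)=56 at depth 1
Step 4: enter scope (depth=2)
Visible at query point: a=56 c=56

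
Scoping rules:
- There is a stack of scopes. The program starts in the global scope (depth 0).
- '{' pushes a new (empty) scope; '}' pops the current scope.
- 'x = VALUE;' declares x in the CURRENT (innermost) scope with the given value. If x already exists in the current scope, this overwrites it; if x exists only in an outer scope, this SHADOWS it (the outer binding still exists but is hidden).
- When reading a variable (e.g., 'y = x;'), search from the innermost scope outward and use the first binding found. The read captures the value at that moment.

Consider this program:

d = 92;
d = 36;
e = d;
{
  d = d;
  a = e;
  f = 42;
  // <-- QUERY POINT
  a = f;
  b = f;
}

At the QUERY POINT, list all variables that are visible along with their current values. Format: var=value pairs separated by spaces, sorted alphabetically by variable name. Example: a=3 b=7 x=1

Answer: a=36 d=36 e=36 f=42

Derivation:
Step 1: declare d=92 at depth 0
Step 2: declare d=36 at depth 0
Step 3: declare e=(read d)=36 at depth 0
Step 4: enter scope (depth=1)
Step 5: declare d=(read d)=36 at depth 1
Step 6: declare a=(read e)=36 at depth 1
Step 7: declare f=42 at depth 1
Visible at query point: a=36 d=36 e=36 f=42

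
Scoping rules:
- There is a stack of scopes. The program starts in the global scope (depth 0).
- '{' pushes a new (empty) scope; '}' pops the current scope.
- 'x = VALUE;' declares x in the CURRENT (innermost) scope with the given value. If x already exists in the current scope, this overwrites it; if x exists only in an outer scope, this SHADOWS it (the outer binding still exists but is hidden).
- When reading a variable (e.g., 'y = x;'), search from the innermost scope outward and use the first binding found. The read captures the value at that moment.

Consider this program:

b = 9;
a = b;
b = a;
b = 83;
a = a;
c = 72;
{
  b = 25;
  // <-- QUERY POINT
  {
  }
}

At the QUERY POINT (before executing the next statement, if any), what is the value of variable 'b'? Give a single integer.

Answer: 25

Derivation:
Step 1: declare b=9 at depth 0
Step 2: declare a=(read b)=9 at depth 0
Step 3: declare b=(read a)=9 at depth 0
Step 4: declare b=83 at depth 0
Step 5: declare a=(read a)=9 at depth 0
Step 6: declare c=72 at depth 0
Step 7: enter scope (depth=1)
Step 8: declare b=25 at depth 1
Visible at query point: a=9 b=25 c=72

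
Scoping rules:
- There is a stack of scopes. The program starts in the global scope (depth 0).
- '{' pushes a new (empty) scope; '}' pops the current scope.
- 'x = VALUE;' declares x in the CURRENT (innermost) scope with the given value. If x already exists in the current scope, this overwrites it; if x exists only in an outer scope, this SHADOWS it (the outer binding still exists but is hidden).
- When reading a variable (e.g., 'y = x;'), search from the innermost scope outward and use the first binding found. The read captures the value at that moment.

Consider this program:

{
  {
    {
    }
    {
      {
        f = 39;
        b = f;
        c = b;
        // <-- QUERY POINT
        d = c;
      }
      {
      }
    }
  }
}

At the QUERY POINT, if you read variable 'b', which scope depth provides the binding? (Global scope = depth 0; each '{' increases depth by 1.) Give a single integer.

Answer: 4

Derivation:
Step 1: enter scope (depth=1)
Step 2: enter scope (depth=2)
Step 3: enter scope (depth=3)
Step 4: exit scope (depth=2)
Step 5: enter scope (depth=3)
Step 6: enter scope (depth=4)
Step 7: declare f=39 at depth 4
Step 8: declare b=(read f)=39 at depth 4
Step 9: declare c=(read b)=39 at depth 4
Visible at query point: b=39 c=39 f=39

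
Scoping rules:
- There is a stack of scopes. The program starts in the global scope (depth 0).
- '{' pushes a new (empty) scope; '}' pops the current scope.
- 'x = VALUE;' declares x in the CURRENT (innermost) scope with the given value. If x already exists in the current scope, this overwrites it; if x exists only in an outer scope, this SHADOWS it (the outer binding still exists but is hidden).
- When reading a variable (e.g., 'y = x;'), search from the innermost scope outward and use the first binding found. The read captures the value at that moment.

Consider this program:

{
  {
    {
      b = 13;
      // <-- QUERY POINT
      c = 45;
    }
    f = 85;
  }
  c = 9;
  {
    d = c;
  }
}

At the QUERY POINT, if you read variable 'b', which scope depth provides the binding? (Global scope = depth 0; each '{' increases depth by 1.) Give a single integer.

Step 1: enter scope (depth=1)
Step 2: enter scope (depth=2)
Step 3: enter scope (depth=3)
Step 4: declare b=13 at depth 3
Visible at query point: b=13

Answer: 3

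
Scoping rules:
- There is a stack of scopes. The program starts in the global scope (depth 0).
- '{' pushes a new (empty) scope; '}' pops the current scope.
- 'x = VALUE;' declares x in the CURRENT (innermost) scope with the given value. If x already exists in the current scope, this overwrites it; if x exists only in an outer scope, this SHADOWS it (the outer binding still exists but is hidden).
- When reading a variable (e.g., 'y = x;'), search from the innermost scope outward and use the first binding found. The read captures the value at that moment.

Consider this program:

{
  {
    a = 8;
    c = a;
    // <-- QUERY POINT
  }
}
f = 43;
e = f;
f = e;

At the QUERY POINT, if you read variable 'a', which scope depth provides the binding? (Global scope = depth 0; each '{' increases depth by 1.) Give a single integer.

Step 1: enter scope (depth=1)
Step 2: enter scope (depth=2)
Step 3: declare a=8 at depth 2
Step 4: declare c=(read a)=8 at depth 2
Visible at query point: a=8 c=8

Answer: 2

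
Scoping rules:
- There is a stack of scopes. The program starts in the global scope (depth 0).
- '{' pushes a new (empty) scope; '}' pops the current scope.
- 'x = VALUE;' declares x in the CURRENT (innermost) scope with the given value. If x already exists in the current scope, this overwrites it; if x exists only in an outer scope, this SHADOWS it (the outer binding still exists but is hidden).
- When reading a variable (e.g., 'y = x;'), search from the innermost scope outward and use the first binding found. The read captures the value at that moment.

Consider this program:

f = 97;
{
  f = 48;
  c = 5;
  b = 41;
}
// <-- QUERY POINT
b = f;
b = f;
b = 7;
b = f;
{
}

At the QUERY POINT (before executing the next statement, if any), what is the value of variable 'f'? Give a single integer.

Answer: 97

Derivation:
Step 1: declare f=97 at depth 0
Step 2: enter scope (depth=1)
Step 3: declare f=48 at depth 1
Step 4: declare c=5 at depth 1
Step 5: declare b=41 at depth 1
Step 6: exit scope (depth=0)
Visible at query point: f=97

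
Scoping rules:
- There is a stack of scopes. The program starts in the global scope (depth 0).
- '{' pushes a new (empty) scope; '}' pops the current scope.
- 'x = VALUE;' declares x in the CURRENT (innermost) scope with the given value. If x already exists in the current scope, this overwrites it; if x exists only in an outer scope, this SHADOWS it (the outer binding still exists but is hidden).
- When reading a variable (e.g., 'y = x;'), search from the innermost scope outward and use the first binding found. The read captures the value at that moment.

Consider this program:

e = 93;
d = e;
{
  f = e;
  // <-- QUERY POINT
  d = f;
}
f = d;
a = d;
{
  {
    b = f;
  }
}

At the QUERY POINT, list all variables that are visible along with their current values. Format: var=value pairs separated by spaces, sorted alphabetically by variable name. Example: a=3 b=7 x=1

Step 1: declare e=93 at depth 0
Step 2: declare d=(read e)=93 at depth 0
Step 3: enter scope (depth=1)
Step 4: declare f=(read e)=93 at depth 1
Visible at query point: d=93 e=93 f=93

Answer: d=93 e=93 f=93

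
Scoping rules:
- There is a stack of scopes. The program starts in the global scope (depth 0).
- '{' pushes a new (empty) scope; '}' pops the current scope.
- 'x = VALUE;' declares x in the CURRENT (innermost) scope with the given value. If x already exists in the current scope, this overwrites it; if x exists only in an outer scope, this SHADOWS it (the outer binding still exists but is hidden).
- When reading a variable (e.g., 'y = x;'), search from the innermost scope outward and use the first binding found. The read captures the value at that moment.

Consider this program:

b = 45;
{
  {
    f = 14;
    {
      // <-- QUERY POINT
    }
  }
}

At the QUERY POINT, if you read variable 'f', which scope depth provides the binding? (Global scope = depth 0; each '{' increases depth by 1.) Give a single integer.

Answer: 2

Derivation:
Step 1: declare b=45 at depth 0
Step 2: enter scope (depth=1)
Step 3: enter scope (depth=2)
Step 4: declare f=14 at depth 2
Step 5: enter scope (depth=3)
Visible at query point: b=45 f=14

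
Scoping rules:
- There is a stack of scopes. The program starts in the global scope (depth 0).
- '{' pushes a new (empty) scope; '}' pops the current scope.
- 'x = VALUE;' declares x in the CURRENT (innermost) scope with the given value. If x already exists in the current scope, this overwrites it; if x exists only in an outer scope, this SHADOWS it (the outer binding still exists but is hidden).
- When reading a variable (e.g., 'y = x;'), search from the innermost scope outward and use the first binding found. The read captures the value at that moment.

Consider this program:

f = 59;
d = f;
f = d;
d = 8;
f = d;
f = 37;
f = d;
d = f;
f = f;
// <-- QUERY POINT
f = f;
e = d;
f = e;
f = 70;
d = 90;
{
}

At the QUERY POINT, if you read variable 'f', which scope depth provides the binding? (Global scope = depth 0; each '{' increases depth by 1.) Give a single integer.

Answer: 0

Derivation:
Step 1: declare f=59 at depth 0
Step 2: declare d=(read f)=59 at depth 0
Step 3: declare f=(read d)=59 at depth 0
Step 4: declare d=8 at depth 0
Step 5: declare f=(read d)=8 at depth 0
Step 6: declare f=37 at depth 0
Step 7: declare f=(read d)=8 at depth 0
Step 8: declare d=(read f)=8 at depth 0
Step 9: declare f=(read f)=8 at depth 0
Visible at query point: d=8 f=8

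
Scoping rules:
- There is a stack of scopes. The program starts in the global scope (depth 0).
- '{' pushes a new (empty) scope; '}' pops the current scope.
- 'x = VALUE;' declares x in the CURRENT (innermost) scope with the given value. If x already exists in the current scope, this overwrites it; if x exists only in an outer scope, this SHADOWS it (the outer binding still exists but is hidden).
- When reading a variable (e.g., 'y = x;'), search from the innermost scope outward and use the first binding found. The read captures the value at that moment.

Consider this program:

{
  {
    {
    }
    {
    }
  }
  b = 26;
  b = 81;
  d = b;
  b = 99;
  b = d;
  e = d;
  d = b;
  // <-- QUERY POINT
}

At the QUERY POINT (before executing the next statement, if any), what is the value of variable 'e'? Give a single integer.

Answer: 81

Derivation:
Step 1: enter scope (depth=1)
Step 2: enter scope (depth=2)
Step 3: enter scope (depth=3)
Step 4: exit scope (depth=2)
Step 5: enter scope (depth=3)
Step 6: exit scope (depth=2)
Step 7: exit scope (depth=1)
Step 8: declare b=26 at depth 1
Step 9: declare b=81 at depth 1
Step 10: declare d=(read b)=81 at depth 1
Step 11: declare b=99 at depth 1
Step 12: declare b=(read d)=81 at depth 1
Step 13: declare e=(read d)=81 at depth 1
Step 14: declare d=(read b)=81 at depth 1
Visible at query point: b=81 d=81 e=81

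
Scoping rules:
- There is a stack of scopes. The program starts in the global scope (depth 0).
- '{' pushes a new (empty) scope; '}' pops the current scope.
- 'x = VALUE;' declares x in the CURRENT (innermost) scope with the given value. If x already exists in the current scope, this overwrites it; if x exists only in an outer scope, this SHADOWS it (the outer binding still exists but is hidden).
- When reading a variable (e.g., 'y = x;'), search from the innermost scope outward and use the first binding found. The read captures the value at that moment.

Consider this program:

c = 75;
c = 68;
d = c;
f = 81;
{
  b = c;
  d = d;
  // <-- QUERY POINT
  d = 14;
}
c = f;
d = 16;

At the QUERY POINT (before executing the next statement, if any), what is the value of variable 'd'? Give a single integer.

Step 1: declare c=75 at depth 0
Step 2: declare c=68 at depth 0
Step 3: declare d=(read c)=68 at depth 0
Step 4: declare f=81 at depth 0
Step 5: enter scope (depth=1)
Step 6: declare b=(read c)=68 at depth 1
Step 7: declare d=(read d)=68 at depth 1
Visible at query point: b=68 c=68 d=68 f=81

Answer: 68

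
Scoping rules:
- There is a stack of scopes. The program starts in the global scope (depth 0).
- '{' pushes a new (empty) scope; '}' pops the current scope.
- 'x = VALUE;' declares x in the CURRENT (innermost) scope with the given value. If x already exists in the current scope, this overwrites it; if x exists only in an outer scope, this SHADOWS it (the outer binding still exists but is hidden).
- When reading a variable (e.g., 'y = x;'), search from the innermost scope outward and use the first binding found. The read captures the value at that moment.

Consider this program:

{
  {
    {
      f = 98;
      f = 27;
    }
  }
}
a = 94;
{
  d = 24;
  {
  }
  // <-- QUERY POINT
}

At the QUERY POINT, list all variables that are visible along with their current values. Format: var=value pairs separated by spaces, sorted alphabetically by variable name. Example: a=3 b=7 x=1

Answer: a=94 d=24

Derivation:
Step 1: enter scope (depth=1)
Step 2: enter scope (depth=2)
Step 3: enter scope (depth=3)
Step 4: declare f=98 at depth 3
Step 5: declare f=27 at depth 3
Step 6: exit scope (depth=2)
Step 7: exit scope (depth=1)
Step 8: exit scope (depth=0)
Step 9: declare a=94 at depth 0
Step 10: enter scope (depth=1)
Step 11: declare d=24 at depth 1
Step 12: enter scope (depth=2)
Step 13: exit scope (depth=1)
Visible at query point: a=94 d=24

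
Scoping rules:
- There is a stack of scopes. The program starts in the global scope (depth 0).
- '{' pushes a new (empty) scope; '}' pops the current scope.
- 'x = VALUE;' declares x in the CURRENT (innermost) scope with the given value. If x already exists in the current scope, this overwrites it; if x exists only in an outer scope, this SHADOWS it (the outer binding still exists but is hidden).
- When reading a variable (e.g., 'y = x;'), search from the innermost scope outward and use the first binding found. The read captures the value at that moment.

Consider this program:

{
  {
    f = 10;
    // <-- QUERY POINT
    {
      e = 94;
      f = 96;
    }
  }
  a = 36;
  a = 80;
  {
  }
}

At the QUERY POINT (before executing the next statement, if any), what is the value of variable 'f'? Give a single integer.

Answer: 10

Derivation:
Step 1: enter scope (depth=1)
Step 2: enter scope (depth=2)
Step 3: declare f=10 at depth 2
Visible at query point: f=10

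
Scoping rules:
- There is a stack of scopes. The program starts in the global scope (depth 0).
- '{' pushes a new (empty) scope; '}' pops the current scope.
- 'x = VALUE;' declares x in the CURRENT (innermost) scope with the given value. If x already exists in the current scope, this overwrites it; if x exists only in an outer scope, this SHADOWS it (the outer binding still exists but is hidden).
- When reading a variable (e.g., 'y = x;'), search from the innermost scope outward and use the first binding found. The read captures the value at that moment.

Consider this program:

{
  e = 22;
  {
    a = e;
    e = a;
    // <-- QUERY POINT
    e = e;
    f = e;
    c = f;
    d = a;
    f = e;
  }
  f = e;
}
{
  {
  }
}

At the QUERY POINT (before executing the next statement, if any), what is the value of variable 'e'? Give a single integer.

Step 1: enter scope (depth=1)
Step 2: declare e=22 at depth 1
Step 3: enter scope (depth=2)
Step 4: declare a=(read e)=22 at depth 2
Step 5: declare e=(read a)=22 at depth 2
Visible at query point: a=22 e=22

Answer: 22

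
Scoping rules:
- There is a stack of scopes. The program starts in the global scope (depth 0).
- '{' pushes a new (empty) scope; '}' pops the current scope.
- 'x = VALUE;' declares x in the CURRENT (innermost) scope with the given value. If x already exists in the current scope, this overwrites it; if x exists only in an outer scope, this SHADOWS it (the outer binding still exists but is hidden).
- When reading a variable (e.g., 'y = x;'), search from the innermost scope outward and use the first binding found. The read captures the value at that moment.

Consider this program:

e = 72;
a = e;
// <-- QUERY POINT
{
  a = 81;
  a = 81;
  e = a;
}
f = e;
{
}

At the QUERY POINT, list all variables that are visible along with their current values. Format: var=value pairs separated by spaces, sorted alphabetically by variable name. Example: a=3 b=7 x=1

Step 1: declare e=72 at depth 0
Step 2: declare a=(read e)=72 at depth 0
Visible at query point: a=72 e=72

Answer: a=72 e=72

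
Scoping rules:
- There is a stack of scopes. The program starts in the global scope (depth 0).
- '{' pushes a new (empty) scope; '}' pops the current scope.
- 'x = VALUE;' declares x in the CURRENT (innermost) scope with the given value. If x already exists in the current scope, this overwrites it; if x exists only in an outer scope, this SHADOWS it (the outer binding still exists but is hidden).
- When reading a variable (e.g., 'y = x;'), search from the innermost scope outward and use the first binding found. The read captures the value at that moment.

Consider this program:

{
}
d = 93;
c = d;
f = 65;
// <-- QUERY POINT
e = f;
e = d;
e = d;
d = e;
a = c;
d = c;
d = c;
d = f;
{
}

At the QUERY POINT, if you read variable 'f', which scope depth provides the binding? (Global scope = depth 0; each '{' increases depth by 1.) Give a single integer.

Step 1: enter scope (depth=1)
Step 2: exit scope (depth=0)
Step 3: declare d=93 at depth 0
Step 4: declare c=(read d)=93 at depth 0
Step 5: declare f=65 at depth 0
Visible at query point: c=93 d=93 f=65

Answer: 0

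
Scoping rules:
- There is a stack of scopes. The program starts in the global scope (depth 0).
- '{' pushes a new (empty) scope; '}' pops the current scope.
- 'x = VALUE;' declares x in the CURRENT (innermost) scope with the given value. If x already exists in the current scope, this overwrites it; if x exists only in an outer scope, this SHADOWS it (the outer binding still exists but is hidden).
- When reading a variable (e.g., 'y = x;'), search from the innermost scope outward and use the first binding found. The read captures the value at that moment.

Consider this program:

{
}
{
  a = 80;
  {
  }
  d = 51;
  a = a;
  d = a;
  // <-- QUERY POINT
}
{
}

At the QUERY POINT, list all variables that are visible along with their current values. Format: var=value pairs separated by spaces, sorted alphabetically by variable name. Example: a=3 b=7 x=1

Answer: a=80 d=80

Derivation:
Step 1: enter scope (depth=1)
Step 2: exit scope (depth=0)
Step 3: enter scope (depth=1)
Step 4: declare a=80 at depth 1
Step 5: enter scope (depth=2)
Step 6: exit scope (depth=1)
Step 7: declare d=51 at depth 1
Step 8: declare a=(read a)=80 at depth 1
Step 9: declare d=(read a)=80 at depth 1
Visible at query point: a=80 d=80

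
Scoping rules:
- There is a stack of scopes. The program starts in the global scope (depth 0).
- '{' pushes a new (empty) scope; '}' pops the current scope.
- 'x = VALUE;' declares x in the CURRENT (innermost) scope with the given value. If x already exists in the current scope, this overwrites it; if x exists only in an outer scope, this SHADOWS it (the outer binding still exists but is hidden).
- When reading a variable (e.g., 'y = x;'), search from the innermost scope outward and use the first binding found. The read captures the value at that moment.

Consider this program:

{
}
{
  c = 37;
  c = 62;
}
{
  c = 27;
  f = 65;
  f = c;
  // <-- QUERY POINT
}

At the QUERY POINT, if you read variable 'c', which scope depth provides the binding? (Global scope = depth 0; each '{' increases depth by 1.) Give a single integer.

Answer: 1

Derivation:
Step 1: enter scope (depth=1)
Step 2: exit scope (depth=0)
Step 3: enter scope (depth=1)
Step 4: declare c=37 at depth 1
Step 5: declare c=62 at depth 1
Step 6: exit scope (depth=0)
Step 7: enter scope (depth=1)
Step 8: declare c=27 at depth 1
Step 9: declare f=65 at depth 1
Step 10: declare f=(read c)=27 at depth 1
Visible at query point: c=27 f=27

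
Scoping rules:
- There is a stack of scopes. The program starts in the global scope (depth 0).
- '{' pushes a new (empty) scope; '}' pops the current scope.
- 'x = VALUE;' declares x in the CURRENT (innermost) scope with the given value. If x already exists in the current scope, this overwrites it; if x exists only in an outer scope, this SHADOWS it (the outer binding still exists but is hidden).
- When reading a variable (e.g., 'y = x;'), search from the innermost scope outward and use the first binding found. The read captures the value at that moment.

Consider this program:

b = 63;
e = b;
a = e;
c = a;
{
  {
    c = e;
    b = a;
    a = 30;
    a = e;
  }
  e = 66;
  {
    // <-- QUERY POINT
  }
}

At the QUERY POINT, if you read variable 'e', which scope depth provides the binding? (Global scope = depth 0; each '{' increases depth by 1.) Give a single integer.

Answer: 1

Derivation:
Step 1: declare b=63 at depth 0
Step 2: declare e=(read b)=63 at depth 0
Step 3: declare a=(read e)=63 at depth 0
Step 4: declare c=(read a)=63 at depth 0
Step 5: enter scope (depth=1)
Step 6: enter scope (depth=2)
Step 7: declare c=(read e)=63 at depth 2
Step 8: declare b=(read a)=63 at depth 2
Step 9: declare a=30 at depth 2
Step 10: declare a=(read e)=63 at depth 2
Step 11: exit scope (depth=1)
Step 12: declare e=66 at depth 1
Step 13: enter scope (depth=2)
Visible at query point: a=63 b=63 c=63 e=66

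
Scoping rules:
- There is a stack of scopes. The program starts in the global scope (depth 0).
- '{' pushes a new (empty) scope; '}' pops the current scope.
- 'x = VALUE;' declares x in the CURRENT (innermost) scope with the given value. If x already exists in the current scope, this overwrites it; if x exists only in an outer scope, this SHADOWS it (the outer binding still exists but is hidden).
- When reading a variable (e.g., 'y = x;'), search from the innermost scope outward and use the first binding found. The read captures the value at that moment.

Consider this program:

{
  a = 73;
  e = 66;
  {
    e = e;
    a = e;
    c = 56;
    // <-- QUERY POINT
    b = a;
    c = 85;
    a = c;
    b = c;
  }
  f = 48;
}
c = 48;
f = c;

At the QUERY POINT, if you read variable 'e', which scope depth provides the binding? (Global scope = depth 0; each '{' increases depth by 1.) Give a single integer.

Step 1: enter scope (depth=1)
Step 2: declare a=73 at depth 1
Step 3: declare e=66 at depth 1
Step 4: enter scope (depth=2)
Step 5: declare e=(read e)=66 at depth 2
Step 6: declare a=(read e)=66 at depth 2
Step 7: declare c=56 at depth 2
Visible at query point: a=66 c=56 e=66

Answer: 2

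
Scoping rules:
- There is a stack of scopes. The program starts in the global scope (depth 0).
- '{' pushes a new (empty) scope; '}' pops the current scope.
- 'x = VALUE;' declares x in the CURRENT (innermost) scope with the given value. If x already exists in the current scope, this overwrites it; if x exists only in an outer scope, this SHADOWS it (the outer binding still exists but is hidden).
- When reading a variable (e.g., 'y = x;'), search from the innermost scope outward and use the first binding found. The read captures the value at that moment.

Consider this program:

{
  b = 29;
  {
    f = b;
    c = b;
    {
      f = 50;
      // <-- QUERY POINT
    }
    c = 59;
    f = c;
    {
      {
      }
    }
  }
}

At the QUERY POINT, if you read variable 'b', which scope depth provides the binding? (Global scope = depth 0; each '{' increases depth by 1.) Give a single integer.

Answer: 1

Derivation:
Step 1: enter scope (depth=1)
Step 2: declare b=29 at depth 1
Step 3: enter scope (depth=2)
Step 4: declare f=(read b)=29 at depth 2
Step 5: declare c=(read b)=29 at depth 2
Step 6: enter scope (depth=3)
Step 7: declare f=50 at depth 3
Visible at query point: b=29 c=29 f=50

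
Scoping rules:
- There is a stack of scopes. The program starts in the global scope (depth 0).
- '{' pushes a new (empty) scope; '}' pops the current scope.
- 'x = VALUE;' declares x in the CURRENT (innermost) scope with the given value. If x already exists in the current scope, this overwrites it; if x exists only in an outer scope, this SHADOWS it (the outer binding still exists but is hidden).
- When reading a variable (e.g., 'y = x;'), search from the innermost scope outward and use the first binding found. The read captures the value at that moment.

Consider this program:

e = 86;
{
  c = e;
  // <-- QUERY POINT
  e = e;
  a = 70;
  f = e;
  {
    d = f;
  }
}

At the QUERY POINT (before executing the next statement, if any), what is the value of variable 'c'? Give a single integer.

Step 1: declare e=86 at depth 0
Step 2: enter scope (depth=1)
Step 3: declare c=(read e)=86 at depth 1
Visible at query point: c=86 e=86

Answer: 86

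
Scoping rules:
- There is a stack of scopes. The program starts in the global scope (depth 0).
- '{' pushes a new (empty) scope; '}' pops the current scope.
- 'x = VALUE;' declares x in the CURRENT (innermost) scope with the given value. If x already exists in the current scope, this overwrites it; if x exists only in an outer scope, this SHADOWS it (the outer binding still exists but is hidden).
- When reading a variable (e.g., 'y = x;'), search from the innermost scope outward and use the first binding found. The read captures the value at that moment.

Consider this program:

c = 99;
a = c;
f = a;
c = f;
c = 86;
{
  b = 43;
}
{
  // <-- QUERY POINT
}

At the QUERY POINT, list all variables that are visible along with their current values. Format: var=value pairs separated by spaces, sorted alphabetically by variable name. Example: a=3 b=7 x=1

Step 1: declare c=99 at depth 0
Step 2: declare a=(read c)=99 at depth 0
Step 3: declare f=(read a)=99 at depth 0
Step 4: declare c=(read f)=99 at depth 0
Step 5: declare c=86 at depth 0
Step 6: enter scope (depth=1)
Step 7: declare b=43 at depth 1
Step 8: exit scope (depth=0)
Step 9: enter scope (depth=1)
Visible at query point: a=99 c=86 f=99

Answer: a=99 c=86 f=99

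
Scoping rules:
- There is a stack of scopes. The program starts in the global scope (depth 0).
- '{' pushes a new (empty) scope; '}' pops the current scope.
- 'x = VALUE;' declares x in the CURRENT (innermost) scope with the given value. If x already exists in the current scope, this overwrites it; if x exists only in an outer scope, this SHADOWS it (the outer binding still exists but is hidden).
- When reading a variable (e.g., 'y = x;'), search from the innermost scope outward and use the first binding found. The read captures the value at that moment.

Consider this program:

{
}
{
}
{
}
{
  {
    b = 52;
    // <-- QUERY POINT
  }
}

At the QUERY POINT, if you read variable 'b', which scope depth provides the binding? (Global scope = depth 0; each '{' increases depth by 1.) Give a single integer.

Answer: 2

Derivation:
Step 1: enter scope (depth=1)
Step 2: exit scope (depth=0)
Step 3: enter scope (depth=1)
Step 4: exit scope (depth=0)
Step 5: enter scope (depth=1)
Step 6: exit scope (depth=0)
Step 7: enter scope (depth=1)
Step 8: enter scope (depth=2)
Step 9: declare b=52 at depth 2
Visible at query point: b=52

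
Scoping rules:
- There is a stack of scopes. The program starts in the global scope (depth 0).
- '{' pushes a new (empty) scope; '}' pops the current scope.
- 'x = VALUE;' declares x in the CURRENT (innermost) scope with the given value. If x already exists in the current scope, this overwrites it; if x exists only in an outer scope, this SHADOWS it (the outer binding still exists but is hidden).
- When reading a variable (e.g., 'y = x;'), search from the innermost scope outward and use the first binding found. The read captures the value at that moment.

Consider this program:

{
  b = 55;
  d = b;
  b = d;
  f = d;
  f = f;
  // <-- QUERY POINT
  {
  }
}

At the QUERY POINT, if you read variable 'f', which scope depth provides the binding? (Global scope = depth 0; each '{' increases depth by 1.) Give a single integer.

Step 1: enter scope (depth=1)
Step 2: declare b=55 at depth 1
Step 3: declare d=(read b)=55 at depth 1
Step 4: declare b=(read d)=55 at depth 1
Step 5: declare f=(read d)=55 at depth 1
Step 6: declare f=(read f)=55 at depth 1
Visible at query point: b=55 d=55 f=55

Answer: 1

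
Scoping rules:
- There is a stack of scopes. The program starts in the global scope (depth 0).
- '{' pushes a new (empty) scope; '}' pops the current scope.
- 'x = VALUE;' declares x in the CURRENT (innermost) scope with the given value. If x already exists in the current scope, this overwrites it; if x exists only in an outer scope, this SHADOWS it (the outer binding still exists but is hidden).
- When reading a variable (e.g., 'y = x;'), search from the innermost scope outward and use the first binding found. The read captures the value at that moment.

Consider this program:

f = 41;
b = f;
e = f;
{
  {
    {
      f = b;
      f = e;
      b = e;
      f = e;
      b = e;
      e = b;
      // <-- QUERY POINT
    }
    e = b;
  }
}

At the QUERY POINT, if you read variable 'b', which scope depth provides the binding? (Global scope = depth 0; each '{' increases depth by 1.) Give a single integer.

Step 1: declare f=41 at depth 0
Step 2: declare b=(read f)=41 at depth 0
Step 3: declare e=(read f)=41 at depth 0
Step 4: enter scope (depth=1)
Step 5: enter scope (depth=2)
Step 6: enter scope (depth=3)
Step 7: declare f=(read b)=41 at depth 3
Step 8: declare f=(read e)=41 at depth 3
Step 9: declare b=(read e)=41 at depth 3
Step 10: declare f=(read e)=41 at depth 3
Step 11: declare b=(read e)=41 at depth 3
Step 12: declare e=(read b)=41 at depth 3
Visible at query point: b=41 e=41 f=41

Answer: 3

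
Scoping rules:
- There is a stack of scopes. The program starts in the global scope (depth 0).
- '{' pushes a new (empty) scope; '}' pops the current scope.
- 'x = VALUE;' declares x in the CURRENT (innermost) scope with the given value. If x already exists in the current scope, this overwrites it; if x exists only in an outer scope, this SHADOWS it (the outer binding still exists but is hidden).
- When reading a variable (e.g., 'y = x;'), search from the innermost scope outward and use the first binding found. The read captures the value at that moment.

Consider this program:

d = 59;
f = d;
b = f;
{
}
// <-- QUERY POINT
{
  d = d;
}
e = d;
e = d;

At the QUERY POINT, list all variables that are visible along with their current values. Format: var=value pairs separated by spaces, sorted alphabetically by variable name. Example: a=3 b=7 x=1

Step 1: declare d=59 at depth 0
Step 2: declare f=(read d)=59 at depth 0
Step 3: declare b=(read f)=59 at depth 0
Step 4: enter scope (depth=1)
Step 5: exit scope (depth=0)
Visible at query point: b=59 d=59 f=59

Answer: b=59 d=59 f=59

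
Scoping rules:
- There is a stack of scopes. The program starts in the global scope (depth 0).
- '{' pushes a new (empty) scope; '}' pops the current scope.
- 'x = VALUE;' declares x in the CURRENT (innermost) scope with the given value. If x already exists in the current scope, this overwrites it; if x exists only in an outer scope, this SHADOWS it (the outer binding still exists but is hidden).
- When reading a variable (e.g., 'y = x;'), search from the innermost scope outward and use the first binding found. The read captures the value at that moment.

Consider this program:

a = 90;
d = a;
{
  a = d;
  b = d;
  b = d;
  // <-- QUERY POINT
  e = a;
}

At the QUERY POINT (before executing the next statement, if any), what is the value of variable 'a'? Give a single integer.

Answer: 90

Derivation:
Step 1: declare a=90 at depth 0
Step 2: declare d=(read a)=90 at depth 0
Step 3: enter scope (depth=1)
Step 4: declare a=(read d)=90 at depth 1
Step 5: declare b=(read d)=90 at depth 1
Step 6: declare b=(read d)=90 at depth 1
Visible at query point: a=90 b=90 d=90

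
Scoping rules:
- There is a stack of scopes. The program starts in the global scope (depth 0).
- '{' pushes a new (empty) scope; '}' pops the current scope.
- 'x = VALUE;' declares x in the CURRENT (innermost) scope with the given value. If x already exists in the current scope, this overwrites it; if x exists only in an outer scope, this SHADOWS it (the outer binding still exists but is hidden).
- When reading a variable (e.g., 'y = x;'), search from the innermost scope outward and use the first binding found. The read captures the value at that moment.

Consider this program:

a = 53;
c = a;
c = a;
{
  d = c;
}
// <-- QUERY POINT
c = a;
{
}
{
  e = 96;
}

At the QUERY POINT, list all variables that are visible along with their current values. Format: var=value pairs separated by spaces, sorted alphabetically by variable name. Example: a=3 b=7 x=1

Answer: a=53 c=53

Derivation:
Step 1: declare a=53 at depth 0
Step 2: declare c=(read a)=53 at depth 0
Step 3: declare c=(read a)=53 at depth 0
Step 4: enter scope (depth=1)
Step 5: declare d=(read c)=53 at depth 1
Step 6: exit scope (depth=0)
Visible at query point: a=53 c=53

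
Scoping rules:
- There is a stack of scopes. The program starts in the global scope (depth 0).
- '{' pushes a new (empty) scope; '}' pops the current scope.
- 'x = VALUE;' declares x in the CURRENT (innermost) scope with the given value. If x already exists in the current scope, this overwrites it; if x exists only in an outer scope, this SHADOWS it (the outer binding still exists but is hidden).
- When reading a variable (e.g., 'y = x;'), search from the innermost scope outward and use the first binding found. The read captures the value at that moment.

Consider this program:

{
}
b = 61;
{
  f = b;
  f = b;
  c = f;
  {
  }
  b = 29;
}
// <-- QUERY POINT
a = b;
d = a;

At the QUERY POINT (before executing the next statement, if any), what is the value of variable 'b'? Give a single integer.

Step 1: enter scope (depth=1)
Step 2: exit scope (depth=0)
Step 3: declare b=61 at depth 0
Step 4: enter scope (depth=1)
Step 5: declare f=(read b)=61 at depth 1
Step 6: declare f=(read b)=61 at depth 1
Step 7: declare c=(read f)=61 at depth 1
Step 8: enter scope (depth=2)
Step 9: exit scope (depth=1)
Step 10: declare b=29 at depth 1
Step 11: exit scope (depth=0)
Visible at query point: b=61

Answer: 61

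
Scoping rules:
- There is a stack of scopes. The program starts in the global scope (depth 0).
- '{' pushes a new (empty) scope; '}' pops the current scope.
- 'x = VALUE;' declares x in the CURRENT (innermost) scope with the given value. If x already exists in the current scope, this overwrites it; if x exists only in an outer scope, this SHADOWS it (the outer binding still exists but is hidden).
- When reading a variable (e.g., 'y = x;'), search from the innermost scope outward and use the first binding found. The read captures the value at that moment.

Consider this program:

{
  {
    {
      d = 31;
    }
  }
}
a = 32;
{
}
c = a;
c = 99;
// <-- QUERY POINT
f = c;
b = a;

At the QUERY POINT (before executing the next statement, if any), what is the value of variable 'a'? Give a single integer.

Answer: 32

Derivation:
Step 1: enter scope (depth=1)
Step 2: enter scope (depth=2)
Step 3: enter scope (depth=3)
Step 4: declare d=31 at depth 3
Step 5: exit scope (depth=2)
Step 6: exit scope (depth=1)
Step 7: exit scope (depth=0)
Step 8: declare a=32 at depth 0
Step 9: enter scope (depth=1)
Step 10: exit scope (depth=0)
Step 11: declare c=(read a)=32 at depth 0
Step 12: declare c=99 at depth 0
Visible at query point: a=32 c=99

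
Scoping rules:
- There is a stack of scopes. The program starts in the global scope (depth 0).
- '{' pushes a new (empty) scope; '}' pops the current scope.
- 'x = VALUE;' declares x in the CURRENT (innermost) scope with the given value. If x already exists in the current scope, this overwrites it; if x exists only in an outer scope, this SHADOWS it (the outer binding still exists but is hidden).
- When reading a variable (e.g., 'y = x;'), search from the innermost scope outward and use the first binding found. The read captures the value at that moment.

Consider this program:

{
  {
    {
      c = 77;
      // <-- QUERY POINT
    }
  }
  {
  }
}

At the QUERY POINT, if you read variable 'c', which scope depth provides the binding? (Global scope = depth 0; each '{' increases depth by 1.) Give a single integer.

Step 1: enter scope (depth=1)
Step 2: enter scope (depth=2)
Step 3: enter scope (depth=3)
Step 4: declare c=77 at depth 3
Visible at query point: c=77

Answer: 3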